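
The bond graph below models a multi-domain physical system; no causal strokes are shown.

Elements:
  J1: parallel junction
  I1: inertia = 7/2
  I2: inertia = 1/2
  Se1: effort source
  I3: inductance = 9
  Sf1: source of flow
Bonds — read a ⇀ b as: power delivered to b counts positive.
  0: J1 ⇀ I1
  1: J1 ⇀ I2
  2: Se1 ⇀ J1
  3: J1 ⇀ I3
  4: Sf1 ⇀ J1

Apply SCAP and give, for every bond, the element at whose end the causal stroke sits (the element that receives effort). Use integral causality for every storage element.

#0 |I1
#1 |I2
#2 |J1
#3 |I3
#4 |Sf1

#2 stroke at J1  (Se1 (Se) sets effort on bond)
#4 stroke at Sf1  (Sf1 fixes flow; stroke at Sf1)
#0 stroke at I1  (common-e at J1 fixed by 2)
#1 stroke at I2  (common-e at J1 fixed by 2)
#3 stroke at I3  (common-e at J1 fixed by 2)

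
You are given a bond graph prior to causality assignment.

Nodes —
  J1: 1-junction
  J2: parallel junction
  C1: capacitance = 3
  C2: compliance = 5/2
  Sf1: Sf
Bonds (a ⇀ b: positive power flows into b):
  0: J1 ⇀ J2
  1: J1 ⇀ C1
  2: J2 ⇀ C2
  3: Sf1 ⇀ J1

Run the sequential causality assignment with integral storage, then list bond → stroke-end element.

β0 →J1
β1 →J1
β2 →J2
β3 →Sf1

β3 stroke→Sf1  (Sf1: flow source, stroke at near end)
β0 stroke→J1  (J1: bond 3 brought flow, rest push out)
β1 stroke→J1  (J1: bond 3 brought flow, rest push out)
β2 stroke→J2  (closing 0-jn rule on J2)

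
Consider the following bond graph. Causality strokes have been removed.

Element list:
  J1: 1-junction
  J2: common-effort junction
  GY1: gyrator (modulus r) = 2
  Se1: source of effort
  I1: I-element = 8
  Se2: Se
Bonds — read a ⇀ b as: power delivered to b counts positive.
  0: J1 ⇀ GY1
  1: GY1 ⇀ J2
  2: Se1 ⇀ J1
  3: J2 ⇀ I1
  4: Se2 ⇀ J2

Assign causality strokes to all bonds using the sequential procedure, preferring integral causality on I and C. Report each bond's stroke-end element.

β0 stroke→GY1
β1 stroke→GY1
β2 stroke→J1
β3 stroke→I1
β4 stroke→J2

#2 stroke→J1  (source Se1 imposes e)
#4 stroke→J2  (source Se2 imposes e)
#0 stroke→GY1  (J1: last free bond brings flow in)
#1 stroke→GY1  (common-e at J2 fixed by 4)
#3 stroke→I1  (J2 effort already set via bond 4)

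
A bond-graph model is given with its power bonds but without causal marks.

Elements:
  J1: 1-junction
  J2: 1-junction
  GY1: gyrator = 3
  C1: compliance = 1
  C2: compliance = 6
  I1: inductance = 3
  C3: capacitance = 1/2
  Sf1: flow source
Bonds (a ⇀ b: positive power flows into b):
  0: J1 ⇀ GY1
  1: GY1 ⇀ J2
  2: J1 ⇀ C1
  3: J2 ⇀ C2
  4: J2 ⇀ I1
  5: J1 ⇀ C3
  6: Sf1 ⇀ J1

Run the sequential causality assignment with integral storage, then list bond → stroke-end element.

b6 |Sf1  (Sf1 fixes flow; stroke at Sf1)
b0 |J1  (J1: bond 6 brought flow, rest push out)
b2 |J1  (J1: bond 6 brought flow, rest push out)
b5 |J1  (J1 flow already set via bond 6)
b1 |J2  (GY1 both-in/both-out from 0)
b3 |J2  (C2: C, integral causality)
b4 |I1  (closing 1-jn rule on J2)

b0 stroke at J1
b1 stroke at J2
b2 stroke at J1
b3 stroke at J2
b4 stroke at I1
b5 stroke at J1
b6 stroke at Sf1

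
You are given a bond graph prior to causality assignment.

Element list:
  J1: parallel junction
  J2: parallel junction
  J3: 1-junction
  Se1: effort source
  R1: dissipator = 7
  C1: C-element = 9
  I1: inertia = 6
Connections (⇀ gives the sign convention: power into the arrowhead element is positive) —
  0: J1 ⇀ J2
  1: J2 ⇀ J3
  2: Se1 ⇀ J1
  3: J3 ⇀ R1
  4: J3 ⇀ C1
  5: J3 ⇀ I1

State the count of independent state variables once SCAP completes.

bond 2 stroke→J1  (source Se1 imposes e)
bond 0 stroke→J2  (J1 effort already set via bond 2)
bond 1 stroke→J3  (0-jn J2 has e-setter on 0)
bond 4 stroke→J3  (prefer integral on C1)
bond 5 stroke→I1  (prefer integral on I1)
bond 3 stroke→J3  (1-jn J3 has f-setter on 5)

2  (C1, I1 all integral)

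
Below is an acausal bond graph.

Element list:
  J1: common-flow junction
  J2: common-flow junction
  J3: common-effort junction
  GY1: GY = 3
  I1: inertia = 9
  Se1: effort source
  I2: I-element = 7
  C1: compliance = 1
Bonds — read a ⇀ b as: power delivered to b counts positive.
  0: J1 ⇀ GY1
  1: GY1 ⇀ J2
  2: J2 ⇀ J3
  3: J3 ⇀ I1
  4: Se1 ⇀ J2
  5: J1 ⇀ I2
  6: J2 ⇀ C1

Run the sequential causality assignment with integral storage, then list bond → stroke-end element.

#0 →J1
#1 →J2
#2 →J3
#3 →I1
#4 →J2
#5 →I2
#6 →J2

b4 stroke at J2  (Se1: effort source, stroke at far end)
b3 stroke at I1  (I1 integral (f out))
b2 stroke at J3  (J3: last free bond brings effort in)
b1 stroke at J2  (J2: bond 2 brought flow, rest push out)
b6 stroke at J2  (common-f at J2 fixed by 2)
b0 stroke at J1  (GY GY1: same side as bond 1)
b5 stroke at I2  (closing 1-jn rule on J1)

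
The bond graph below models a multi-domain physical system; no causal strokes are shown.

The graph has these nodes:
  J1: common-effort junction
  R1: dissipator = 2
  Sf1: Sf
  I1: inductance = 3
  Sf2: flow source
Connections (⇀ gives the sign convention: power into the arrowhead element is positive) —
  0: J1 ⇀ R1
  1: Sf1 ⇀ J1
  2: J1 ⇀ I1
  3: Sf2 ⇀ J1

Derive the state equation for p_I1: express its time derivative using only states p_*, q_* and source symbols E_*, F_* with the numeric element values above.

dp_I1/dt = 2*F_Sf1 + 2*F_Sf2 - 2*p_I1/3

β1 stroke at Sf1  (Sf1 fixes flow; stroke at Sf1)
β3 stroke at Sf2  (Sf2: flow source, stroke at near end)
β2 stroke at I1  (I1 outputs flow p/I1)
β0 stroke at J1  (J1 needs exactly one e-in)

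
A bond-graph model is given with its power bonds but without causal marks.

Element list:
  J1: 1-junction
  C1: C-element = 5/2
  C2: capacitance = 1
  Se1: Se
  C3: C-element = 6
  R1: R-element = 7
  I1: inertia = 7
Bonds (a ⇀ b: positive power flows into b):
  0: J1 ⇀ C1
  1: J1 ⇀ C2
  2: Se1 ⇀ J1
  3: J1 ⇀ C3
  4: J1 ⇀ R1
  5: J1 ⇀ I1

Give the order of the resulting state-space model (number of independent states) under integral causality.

β2 stroke at J1  (Se1: effort source, stroke at far end)
β0 stroke at J1  (C1: C, integral causality)
β1 stroke at J1  (C2 integral (e out))
β3 stroke at J1  (C3 integral (e out))
β5 stroke at I1  (I1 outputs flow p/I1)
β4 stroke at J1  (common-f at J1 fixed by 5)

4  (C1, C2, C3, I1 all integral)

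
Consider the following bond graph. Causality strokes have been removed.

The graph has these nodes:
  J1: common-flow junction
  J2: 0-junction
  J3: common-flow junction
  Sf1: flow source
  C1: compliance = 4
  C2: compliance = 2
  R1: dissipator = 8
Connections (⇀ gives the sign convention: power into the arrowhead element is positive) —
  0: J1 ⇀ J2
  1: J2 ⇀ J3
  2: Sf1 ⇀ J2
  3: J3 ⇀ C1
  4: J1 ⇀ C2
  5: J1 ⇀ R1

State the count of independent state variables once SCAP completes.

bond 2 stroke→Sf1  (Sf1 (Sf) sets flow on bond)
bond 3 stroke→J3  (C1: C, integral causality)
bond 1 stroke→J2  (only one flow-in slot at J3)
bond 0 stroke→J1  (0-jn J2 has e-setter on 1)
bond 4 stroke→J1  (prefer integral on C2)
bond 5 stroke→R1  (closing 1-jn rule on J1)

2  (C1, C2 all integral)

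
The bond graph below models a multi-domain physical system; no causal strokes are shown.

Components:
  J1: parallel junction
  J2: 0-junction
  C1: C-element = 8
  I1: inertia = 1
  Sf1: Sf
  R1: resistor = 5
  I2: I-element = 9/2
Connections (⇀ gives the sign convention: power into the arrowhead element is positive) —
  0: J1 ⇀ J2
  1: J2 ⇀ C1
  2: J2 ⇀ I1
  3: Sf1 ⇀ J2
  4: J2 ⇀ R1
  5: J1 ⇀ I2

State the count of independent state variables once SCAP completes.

#3 stroke→Sf1  (source Sf1 imposes f)
#1 stroke→J2  (C1 integral (e out))
#0 stroke→J1  (J2: bond 1 brought effort, rest push out)
#2 stroke→I1  (J2: bond 1 brought effort, rest push out)
#4 stroke→R1  (common-e at J2 fixed by 1)
#5 stroke→I2  (0-jn J1 has e-setter on 0)

3  (C1, I1, I2 all integral)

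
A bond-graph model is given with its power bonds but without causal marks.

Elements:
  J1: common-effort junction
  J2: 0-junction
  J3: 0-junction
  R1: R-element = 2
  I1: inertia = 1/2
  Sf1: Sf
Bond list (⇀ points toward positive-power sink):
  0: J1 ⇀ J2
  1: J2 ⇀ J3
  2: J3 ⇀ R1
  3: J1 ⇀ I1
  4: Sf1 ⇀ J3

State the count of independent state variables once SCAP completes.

1  (I1 all integral)

bond 4 →Sf1  (Sf1 fixes flow; stroke at Sf1)
bond 3 →I1  (I1 integral (f out))
bond 0 →J1  (J1: last free bond brings effort in)
bond 1 →J2  (only one effort-in slot at J2)
bond 2 →J3  (only one effort-in slot at J3)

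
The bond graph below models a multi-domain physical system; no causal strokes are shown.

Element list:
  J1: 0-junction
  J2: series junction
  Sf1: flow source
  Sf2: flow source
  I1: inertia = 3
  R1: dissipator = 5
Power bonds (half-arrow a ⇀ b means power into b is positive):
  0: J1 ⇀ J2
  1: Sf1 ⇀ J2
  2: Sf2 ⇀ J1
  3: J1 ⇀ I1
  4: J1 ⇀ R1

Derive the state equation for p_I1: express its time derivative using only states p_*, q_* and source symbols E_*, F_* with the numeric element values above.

dp_I1/dt = -5*F_Sf1 + 5*F_Sf2 - 5*p_I1/3

b1 →Sf1  (Sf1 (Sf) sets flow on bond)
b2 →Sf2  (Sf2: flow source, stroke at near end)
b0 →J2  (common-f at J2 fixed by 1)
b3 →I1  (prefer integral on I1)
b4 →J1  (closing 0-jn rule on J1)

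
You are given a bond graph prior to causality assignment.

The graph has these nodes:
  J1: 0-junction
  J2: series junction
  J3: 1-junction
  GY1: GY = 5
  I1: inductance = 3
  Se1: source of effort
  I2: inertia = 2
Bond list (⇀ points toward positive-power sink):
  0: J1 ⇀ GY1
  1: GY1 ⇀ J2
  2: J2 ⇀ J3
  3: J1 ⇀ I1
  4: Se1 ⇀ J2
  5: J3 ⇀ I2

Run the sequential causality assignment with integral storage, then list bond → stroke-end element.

b0 stroke→J1
b1 stroke→J2
b2 stroke→J3
b3 stroke→I1
b4 stroke→J2
b5 stroke→I2

b4 stroke→J2  (Se1 fixes effort; stroke away)
b3 stroke→I1  (prefer integral on I1)
b0 stroke→J1  (only one effort-in slot at J1)
b1 stroke→J2  (GY1: gyrator matches bond 0)
b2 stroke→J3  (closing 1-jn rule on J2)
b5 stroke→I2  (only one flow-in slot at J3)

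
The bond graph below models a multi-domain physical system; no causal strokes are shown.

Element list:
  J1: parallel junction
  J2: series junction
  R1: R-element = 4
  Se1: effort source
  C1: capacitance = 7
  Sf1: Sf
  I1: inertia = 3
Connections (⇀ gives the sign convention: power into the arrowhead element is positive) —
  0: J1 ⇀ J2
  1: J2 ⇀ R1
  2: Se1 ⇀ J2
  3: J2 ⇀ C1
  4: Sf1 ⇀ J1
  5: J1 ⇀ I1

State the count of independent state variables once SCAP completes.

2  (C1, I1 all integral)

bond 2 |J2  (source Se1 imposes e)
bond 4 |Sf1  (Sf1 (Sf) sets flow on bond)
bond 3 |J2  (C1: C, integral causality)
bond 5 |I1  (I1: I, integral causality)
bond 0 |J1  (J1 needs exactly one e-in)
bond 1 |J2  (J2 flow already set via bond 0)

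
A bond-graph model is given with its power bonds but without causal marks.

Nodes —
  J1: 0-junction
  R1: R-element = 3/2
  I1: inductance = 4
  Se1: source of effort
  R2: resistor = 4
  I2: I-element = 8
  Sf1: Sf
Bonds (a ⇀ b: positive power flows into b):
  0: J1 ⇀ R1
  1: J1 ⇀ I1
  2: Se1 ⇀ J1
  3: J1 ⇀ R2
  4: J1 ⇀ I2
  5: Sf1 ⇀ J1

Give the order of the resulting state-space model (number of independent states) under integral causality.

β2 |J1  (Se1: effort source, stroke at far end)
β5 |Sf1  (Sf1: flow source, stroke at near end)
β0 |R1  (0-jn J1 has e-setter on 2)
β1 |I1  (J1: bond 2 brought effort, rest push out)
β3 |R2  (0-jn J1 has e-setter on 2)
β4 |I2  (J1 effort already set via bond 2)

2  (I1, I2 all integral)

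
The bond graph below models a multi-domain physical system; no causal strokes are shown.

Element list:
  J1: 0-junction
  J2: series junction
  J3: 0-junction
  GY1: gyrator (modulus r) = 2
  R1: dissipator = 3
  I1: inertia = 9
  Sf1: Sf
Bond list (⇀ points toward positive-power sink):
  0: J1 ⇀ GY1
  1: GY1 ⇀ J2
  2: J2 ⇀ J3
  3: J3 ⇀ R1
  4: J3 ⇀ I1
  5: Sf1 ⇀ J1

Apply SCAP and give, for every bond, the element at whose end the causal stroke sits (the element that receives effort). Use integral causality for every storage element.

bond 0 stroke at J1
bond 1 stroke at J2
bond 2 stroke at J3
bond 3 stroke at R1
bond 4 stroke at I1
bond 5 stroke at Sf1

β5 stroke→Sf1  (Sf1: flow source, stroke at near end)
β0 stroke→J1  (J1: last free bond brings effort in)
β1 stroke→J2  (GY1: gyrator matches bond 0)
β2 stroke→J3  (J2 needs exactly one f-in)
β3 stroke→R1  (J3: bond 2 brought effort, rest push out)
β4 stroke→I1  (J3: bond 2 brought effort, rest push out)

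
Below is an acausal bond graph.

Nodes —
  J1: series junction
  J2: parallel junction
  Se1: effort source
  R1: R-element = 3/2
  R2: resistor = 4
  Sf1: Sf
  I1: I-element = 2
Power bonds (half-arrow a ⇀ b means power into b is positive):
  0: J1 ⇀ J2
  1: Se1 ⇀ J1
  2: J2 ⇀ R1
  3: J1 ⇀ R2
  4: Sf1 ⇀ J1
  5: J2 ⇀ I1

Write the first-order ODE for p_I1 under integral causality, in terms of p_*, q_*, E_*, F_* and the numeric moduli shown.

β1 stroke at J1  (source Se1 imposes e)
β4 stroke at Sf1  (Sf1 fixes flow; stroke at Sf1)
β0 stroke at J1  (1-jn J1 has f-setter on 4)
β3 stroke at J1  (1-jn J1 has f-setter on 4)
β5 stroke at I1  (I1: I, integral causality)
β2 stroke at J2  (J2 needs exactly one e-in)

dp_I1/dt = 3*F_Sf1/2 - 3*p_I1/4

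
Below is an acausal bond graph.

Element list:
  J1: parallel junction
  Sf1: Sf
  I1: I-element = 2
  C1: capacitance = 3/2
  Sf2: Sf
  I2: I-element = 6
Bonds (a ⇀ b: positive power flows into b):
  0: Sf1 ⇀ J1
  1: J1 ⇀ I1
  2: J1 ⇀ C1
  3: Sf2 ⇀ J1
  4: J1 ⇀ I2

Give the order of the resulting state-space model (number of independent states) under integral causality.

3  (C1, I1, I2 all integral)

#0 stroke at Sf1  (Sf1: flow source, stroke at near end)
#3 stroke at Sf2  (Sf2: flow source, stroke at near end)
#1 stroke at I1  (I1 outputs flow p/I1)
#2 stroke at J1  (prefer integral on C1)
#4 stroke at I2  (common-e at J1 fixed by 2)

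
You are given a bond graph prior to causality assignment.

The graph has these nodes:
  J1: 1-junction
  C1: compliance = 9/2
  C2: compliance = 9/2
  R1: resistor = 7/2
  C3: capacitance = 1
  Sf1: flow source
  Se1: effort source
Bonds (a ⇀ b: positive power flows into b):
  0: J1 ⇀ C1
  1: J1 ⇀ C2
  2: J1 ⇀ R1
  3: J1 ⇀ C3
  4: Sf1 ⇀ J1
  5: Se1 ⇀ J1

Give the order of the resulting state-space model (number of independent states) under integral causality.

3  (C1, C2, C3 all integral)

b4 stroke at Sf1  (Sf1 fixes flow; stroke at Sf1)
b5 stroke at J1  (Se1: effort source, stroke at far end)
b0 stroke at J1  (J1: bond 4 brought flow, rest push out)
b1 stroke at J1  (J1 flow already set via bond 4)
b2 stroke at J1  (common-f at J1 fixed by 4)
b3 stroke at J1  (J1 flow already set via bond 4)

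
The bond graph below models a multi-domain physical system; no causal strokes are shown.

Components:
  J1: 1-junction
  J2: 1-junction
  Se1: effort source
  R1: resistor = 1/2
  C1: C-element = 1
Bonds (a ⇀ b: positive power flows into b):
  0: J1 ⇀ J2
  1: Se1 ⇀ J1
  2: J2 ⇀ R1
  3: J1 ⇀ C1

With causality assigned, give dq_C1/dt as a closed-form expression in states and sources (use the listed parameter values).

dq_C1/dt = 2*E_Se1 - 2*q_C1

b1 stroke at J1  (Se1: effort source, stroke at far end)
b3 stroke at J1  (C1 integral (e out))
b0 stroke at J2  (J1 needs exactly one f-in)
b2 stroke at R1  (J2 needs exactly one f-in)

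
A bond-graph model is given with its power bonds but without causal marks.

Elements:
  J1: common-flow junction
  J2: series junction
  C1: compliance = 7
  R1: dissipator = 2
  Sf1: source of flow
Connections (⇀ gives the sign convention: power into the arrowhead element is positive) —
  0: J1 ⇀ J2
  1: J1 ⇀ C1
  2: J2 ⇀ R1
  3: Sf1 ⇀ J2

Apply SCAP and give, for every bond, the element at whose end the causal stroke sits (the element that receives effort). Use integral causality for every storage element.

bond 3 |Sf1  (Sf1 (Sf) sets flow on bond)
bond 0 |J2  (J2 flow already set via bond 3)
bond 2 |J2  (J2: bond 3 brought flow, rest push out)
bond 1 |J1  (J1 flow already set via bond 0)

b0 stroke→J2
b1 stroke→J1
b2 stroke→J2
b3 stroke→Sf1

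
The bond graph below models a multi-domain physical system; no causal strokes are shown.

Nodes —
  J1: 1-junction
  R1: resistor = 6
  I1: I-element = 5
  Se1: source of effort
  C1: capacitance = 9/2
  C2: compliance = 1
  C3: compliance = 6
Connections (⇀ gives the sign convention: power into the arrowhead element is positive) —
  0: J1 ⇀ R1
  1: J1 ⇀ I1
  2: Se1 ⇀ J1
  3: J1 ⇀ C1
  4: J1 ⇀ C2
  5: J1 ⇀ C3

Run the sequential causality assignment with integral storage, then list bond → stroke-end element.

b2 →J1  (Se1 fixes effort; stroke away)
b1 →I1  (I1 integral (f out))
b0 →J1  (1-jn J1 has f-setter on 1)
b3 →J1  (common-f at J1 fixed by 1)
b4 →J1  (common-f at J1 fixed by 1)
b5 →J1  (J1: bond 1 brought flow, rest push out)

b0 stroke→J1
b1 stroke→I1
b2 stroke→J1
b3 stroke→J1
b4 stroke→J1
b5 stroke→J1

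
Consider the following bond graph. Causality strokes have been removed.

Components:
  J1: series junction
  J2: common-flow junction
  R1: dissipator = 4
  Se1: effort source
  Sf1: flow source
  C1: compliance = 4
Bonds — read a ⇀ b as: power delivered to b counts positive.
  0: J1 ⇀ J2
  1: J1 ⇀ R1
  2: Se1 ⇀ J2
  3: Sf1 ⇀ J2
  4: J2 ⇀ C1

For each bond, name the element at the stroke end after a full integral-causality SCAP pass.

β0 stroke→J2
β1 stroke→J1
β2 stroke→J2
β3 stroke→Sf1
β4 stroke→J2

bond 2 →J2  (Se1 fixes effort; stroke away)
bond 3 →Sf1  (Sf1 fixes flow; stroke at Sf1)
bond 0 →J2  (1-jn J2 has f-setter on 3)
bond 4 →J2  (1-jn J2 has f-setter on 3)
bond 1 →J1  (1-jn J1 has f-setter on 0)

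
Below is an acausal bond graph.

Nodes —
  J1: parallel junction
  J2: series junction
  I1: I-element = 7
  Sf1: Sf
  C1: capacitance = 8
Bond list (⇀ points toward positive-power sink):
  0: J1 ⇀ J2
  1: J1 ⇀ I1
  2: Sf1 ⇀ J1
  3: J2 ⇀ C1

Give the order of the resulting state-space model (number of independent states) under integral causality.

bond 2 stroke at Sf1  (Sf1 fixes flow; stroke at Sf1)
bond 1 stroke at I1  (prefer integral on I1)
bond 0 stroke at J1  (J1: last free bond brings effort in)
bond 3 stroke at J2  (J2: bond 0 brought flow, rest push out)

2  (C1, I1 all integral)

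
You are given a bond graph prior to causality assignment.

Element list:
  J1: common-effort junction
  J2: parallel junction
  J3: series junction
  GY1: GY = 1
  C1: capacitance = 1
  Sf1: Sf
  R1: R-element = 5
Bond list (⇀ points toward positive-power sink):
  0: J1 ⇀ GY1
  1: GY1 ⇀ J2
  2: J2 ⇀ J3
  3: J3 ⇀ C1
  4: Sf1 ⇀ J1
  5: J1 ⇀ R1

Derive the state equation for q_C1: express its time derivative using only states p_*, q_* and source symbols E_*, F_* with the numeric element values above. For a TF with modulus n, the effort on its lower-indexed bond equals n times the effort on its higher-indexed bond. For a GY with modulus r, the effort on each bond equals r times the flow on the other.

dq_C1/dt = 5*F_Sf1 - 5*q_C1

#4 stroke→Sf1  (Sf1 (Sf) sets flow on bond)
#3 stroke→J3  (C1 integral (e out))
#2 stroke→J2  (only one flow-in slot at J3)
#1 stroke→GY1  (0-jn J2 has e-setter on 2)
#0 stroke→GY1  (GY GY1: same side as bond 1)
#5 stroke→J1  (J1: last free bond brings effort in)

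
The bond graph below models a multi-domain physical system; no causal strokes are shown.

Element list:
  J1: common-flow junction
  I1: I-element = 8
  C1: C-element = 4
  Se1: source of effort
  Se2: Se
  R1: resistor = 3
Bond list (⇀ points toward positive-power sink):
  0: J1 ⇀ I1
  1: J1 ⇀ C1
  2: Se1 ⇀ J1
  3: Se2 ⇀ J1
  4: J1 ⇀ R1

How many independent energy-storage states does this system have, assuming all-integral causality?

2  (C1, I1 all integral)

#2 stroke at J1  (source Se1 imposes e)
#3 stroke at J1  (Se2: effort source, stroke at far end)
#0 stroke at I1  (I1 integral (f out))
#1 stroke at J1  (common-f at J1 fixed by 0)
#4 stroke at J1  (J1: bond 0 brought flow, rest push out)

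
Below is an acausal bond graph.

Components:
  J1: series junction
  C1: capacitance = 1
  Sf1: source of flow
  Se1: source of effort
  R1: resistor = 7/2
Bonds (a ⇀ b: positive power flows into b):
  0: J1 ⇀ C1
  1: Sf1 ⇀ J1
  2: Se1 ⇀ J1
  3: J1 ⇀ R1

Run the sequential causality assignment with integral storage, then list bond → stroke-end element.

β0 →J1
β1 →Sf1
β2 →J1
β3 →J1

β1 stroke at Sf1  (Sf1 (Sf) sets flow on bond)
β2 stroke at J1  (Se1 (Se) sets effort on bond)
β0 stroke at J1  (J1 flow already set via bond 1)
β3 stroke at J1  (J1: bond 1 brought flow, rest push out)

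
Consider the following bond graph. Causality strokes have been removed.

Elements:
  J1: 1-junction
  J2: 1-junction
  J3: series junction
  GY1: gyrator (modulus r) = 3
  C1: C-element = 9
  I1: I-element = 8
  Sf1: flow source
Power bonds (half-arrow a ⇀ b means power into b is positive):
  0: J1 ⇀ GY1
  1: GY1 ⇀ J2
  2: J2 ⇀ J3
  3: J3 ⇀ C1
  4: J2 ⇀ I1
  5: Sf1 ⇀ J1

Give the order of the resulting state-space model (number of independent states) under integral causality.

2  (C1, I1 all integral)

#5 →Sf1  (Sf1: flow source, stroke at near end)
#0 →J1  (common-f at J1 fixed by 5)
#1 →J2  (through GY1, causality inverts; strokes same side of GY1)
#3 →J3  (C1 outputs effort q/C1)
#2 →J2  (only one flow-in slot at J3)
#4 →I1  (closing 1-jn rule on J2)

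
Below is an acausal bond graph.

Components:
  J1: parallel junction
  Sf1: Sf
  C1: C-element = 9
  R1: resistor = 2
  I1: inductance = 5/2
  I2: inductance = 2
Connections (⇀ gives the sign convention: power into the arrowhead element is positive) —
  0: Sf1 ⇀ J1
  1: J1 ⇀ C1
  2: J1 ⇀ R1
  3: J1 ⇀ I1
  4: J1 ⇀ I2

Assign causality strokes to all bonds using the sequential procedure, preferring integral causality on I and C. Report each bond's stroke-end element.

bond 0 |Sf1
bond 1 |J1
bond 2 |R1
bond 3 |I1
bond 4 |I2

b0 stroke→Sf1  (source Sf1 imposes f)
b1 stroke→J1  (C1: C, integral causality)
b2 stroke→R1  (J1 effort already set via bond 1)
b3 stroke→I1  (common-e at J1 fixed by 1)
b4 stroke→I2  (0-jn J1 has e-setter on 1)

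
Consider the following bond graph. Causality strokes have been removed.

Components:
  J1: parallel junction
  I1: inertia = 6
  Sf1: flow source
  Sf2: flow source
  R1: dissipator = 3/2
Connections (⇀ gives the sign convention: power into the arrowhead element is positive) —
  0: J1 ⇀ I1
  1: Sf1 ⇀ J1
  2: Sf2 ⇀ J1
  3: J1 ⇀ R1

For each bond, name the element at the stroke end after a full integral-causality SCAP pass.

β1 |Sf1  (Sf1 (Sf) sets flow on bond)
β2 |Sf2  (Sf2 (Sf) sets flow on bond)
β0 |I1  (I1: I, integral causality)
β3 |J1  (J1 needs exactly one e-in)

β0 →I1
β1 →Sf1
β2 →Sf2
β3 →J1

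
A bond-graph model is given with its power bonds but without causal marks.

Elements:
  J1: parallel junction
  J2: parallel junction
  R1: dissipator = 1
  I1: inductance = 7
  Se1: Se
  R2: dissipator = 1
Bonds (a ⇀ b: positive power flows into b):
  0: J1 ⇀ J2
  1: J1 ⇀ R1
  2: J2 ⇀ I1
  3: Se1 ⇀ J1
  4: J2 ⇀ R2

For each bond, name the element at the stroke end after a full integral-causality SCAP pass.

bond 0 |J2
bond 1 |R1
bond 2 |I1
bond 3 |J1
bond 4 |R2

b3 →J1  (Se1 fixes effort; stroke away)
b0 →J2  (0-jn J1 has e-setter on 3)
b1 →R1  (J1: bond 3 brought effort, rest push out)
b2 →I1  (0-jn J2 has e-setter on 0)
b4 →R2  (0-jn J2 has e-setter on 0)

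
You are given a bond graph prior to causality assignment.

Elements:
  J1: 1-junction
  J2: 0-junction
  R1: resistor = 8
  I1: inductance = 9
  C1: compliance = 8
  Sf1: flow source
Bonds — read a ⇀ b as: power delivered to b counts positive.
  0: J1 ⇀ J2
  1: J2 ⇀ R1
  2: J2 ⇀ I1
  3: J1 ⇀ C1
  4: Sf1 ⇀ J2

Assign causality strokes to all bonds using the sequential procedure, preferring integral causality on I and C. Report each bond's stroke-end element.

β0 |J2
β1 |R1
β2 |I1
β3 |J1
β4 |Sf1

b4 stroke→Sf1  (source Sf1 imposes f)
b2 stroke→I1  (prefer integral on I1)
b3 stroke→J1  (prefer integral on C1)
b0 stroke→J2  (closing 1-jn rule on J1)
b1 stroke→R1  (0-jn J2 has e-setter on 0)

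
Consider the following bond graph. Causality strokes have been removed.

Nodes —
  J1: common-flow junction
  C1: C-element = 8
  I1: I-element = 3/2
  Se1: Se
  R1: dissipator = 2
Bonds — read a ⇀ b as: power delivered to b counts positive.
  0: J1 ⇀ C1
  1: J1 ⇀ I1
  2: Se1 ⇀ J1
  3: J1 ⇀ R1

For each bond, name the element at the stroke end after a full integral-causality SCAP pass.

bond 2 →J1  (source Se1 imposes e)
bond 0 →J1  (C1 integral (e out))
bond 1 →I1  (I1 integral (f out))
bond 3 →J1  (J1 flow already set via bond 1)

β0 stroke→J1
β1 stroke→I1
β2 stroke→J1
β3 stroke→J1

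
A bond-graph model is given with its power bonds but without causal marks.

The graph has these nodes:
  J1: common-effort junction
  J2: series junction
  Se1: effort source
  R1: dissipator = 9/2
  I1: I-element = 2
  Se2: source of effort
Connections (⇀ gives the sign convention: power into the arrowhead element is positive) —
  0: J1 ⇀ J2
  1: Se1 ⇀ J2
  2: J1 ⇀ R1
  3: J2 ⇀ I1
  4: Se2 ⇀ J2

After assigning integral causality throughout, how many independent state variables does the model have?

b1 stroke→J2  (Se1 (Se) sets effort on bond)
b4 stroke→J2  (Se2: effort source, stroke at far end)
b3 stroke→I1  (I1 outputs flow p/I1)
b0 stroke→J2  (J2 flow already set via bond 3)
b2 stroke→J1  (J1: last free bond brings effort in)

1  (I1 all integral)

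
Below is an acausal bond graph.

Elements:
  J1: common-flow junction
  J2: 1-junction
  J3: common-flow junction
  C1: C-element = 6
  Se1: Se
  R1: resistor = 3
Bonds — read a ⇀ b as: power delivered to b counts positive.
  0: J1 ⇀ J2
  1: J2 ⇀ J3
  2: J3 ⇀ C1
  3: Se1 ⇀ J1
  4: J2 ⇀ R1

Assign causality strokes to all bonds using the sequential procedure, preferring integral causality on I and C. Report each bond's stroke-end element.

β3 stroke at J1  (Se1 (Se) sets effort on bond)
β0 stroke at J2  (closing 1-jn rule on J1)
β2 stroke at J3  (prefer integral on C1)
β1 stroke at J2  (only one flow-in slot at J3)
β4 stroke at R1  (J2 needs exactly one f-in)

b0 |J2
b1 |J2
b2 |J3
b3 |J1
b4 |R1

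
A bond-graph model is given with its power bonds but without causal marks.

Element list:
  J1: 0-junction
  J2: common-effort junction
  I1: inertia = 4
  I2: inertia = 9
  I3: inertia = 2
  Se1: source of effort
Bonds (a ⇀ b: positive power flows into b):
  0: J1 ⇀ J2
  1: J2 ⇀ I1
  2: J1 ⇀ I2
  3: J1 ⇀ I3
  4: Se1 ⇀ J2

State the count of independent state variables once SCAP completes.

b4 stroke→J2  (source Se1 imposes e)
b0 stroke→J1  (0-jn J2 has e-setter on 4)
b1 stroke→I1  (J2 effort already set via bond 4)
b2 stroke→I2  (common-e at J1 fixed by 0)
b3 stroke→I3  (0-jn J1 has e-setter on 0)

3  (I1, I2, I3 all integral)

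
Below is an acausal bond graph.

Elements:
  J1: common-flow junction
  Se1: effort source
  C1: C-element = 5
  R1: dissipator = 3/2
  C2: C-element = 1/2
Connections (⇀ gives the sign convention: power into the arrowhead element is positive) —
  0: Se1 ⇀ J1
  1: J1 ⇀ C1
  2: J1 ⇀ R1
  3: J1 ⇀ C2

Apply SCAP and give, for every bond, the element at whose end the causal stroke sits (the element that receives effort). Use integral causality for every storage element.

bond 0 |J1  (Se1 (Se) sets effort on bond)
bond 1 |J1  (C1 outputs effort q/C1)
bond 3 |J1  (prefer integral on C2)
bond 2 |R1  (only one flow-in slot at J1)

bond 0 →J1
bond 1 →J1
bond 2 →R1
bond 3 →J1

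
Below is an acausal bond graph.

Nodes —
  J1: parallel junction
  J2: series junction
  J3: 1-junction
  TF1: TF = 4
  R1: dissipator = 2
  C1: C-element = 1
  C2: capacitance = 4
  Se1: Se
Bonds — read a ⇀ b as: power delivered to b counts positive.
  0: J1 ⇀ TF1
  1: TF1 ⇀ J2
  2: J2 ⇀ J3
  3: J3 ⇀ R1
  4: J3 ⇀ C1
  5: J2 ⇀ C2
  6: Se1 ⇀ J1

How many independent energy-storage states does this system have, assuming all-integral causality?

2  (C1, C2 all integral)

b6 →J1  (Se1 fixes effort; stroke away)
b0 →TF1  (common-e at J1 fixed by 6)
b1 →J2  (TF1 one-in-one-out from 0)
b4 →J3  (C1: C, integral causality)
b5 →J2  (prefer integral on C2)
b2 →J3  (J2: last free bond brings flow in)
b3 →R1  (only one flow-in slot at J3)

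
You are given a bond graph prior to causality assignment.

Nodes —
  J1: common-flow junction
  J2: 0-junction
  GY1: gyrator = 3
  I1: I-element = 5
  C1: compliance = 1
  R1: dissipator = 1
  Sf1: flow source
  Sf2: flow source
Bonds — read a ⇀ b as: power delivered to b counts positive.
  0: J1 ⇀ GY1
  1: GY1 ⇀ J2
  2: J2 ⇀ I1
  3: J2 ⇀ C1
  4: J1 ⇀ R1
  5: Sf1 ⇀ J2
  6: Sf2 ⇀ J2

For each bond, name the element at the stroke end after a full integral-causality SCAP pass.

bond 5 |Sf1  (Sf1 fixes flow; stroke at Sf1)
bond 6 |Sf2  (source Sf2 imposes f)
bond 2 |I1  (I1: I, integral causality)
bond 3 |J2  (C1 integral (e out))
bond 1 |GY1  (0-jn J2 has e-setter on 3)
bond 0 |GY1  (GY1 both-in/both-out from 1)
bond 4 |J1  (1-jn J1 has f-setter on 0)

β0 stroke→GY1
β1 stroke→GY1
β2 stroke→I1
β3 stroke→J2
β4 stroke→J1
β5 stroke→Sf1
β6 stroke→Sf2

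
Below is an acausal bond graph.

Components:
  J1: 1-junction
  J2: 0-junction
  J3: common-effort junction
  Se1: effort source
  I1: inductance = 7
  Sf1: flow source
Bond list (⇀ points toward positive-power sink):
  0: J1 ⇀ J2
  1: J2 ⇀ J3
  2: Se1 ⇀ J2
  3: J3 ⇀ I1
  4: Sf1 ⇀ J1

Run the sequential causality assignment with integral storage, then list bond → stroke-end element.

bond 2 →J2  (source Se1 imposes e)
bond 4 →Sf1  (Sf1 (Sf) sets flow on bond)
bond 0 →J1  (1-jn J1 has f-setter on 4)
bond 1 →J3  (J2: bond 2 brought effort, rest push out)
bond 3 →I1  (common-e at J3 fixed by 1)

b0 |J1
b1 |J3
b2 |J2
b3 |I1
b4 |Sf1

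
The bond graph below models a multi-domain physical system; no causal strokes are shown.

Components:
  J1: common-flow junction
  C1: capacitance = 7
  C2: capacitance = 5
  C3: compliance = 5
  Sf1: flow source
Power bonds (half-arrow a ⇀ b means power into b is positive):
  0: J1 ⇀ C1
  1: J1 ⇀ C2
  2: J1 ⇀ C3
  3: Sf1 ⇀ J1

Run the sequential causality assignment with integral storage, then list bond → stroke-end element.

#3 stroke at Sf1  (Sf1 (Sf) sets flow on bond)
#0 stroke at J1  (J1: bond 3 brought flow, rest push out)
#1 stroke at J1  (common-f at J1 fixed by 3)
#2 stroke at J1  (J1: bond 3 brought flow, rest push out)

β0 stroke at J1
β1 stroke at J1
β2 stroke at J1
β3 stroke at Sf1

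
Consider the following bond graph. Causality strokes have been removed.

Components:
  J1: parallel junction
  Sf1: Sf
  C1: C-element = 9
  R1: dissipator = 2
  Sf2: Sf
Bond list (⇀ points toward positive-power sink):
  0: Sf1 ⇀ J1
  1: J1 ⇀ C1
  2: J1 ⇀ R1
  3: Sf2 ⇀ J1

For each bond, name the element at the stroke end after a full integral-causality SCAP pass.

#0 →Sf1
#1 →J1
#2 →R1
#3 →Sf2

#0 stroke at Sf1  (Sf1 fixes flow; stroke at Sf1)
#3 stroke at Sf2  (Sf2: flow source, stroke at near end)
#1 stroke at J1  (C1 integral (e out))
#2 stroke at R1  (J1 effort already set via bond 1)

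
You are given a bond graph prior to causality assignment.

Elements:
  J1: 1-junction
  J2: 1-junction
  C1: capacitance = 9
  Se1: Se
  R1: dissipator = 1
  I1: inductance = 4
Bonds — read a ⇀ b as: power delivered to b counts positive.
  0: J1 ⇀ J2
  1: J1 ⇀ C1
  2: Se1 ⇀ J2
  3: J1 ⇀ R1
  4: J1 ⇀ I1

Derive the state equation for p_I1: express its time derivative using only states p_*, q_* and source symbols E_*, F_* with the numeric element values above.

dp_I1/dt = E_Se1 - p_I1/4 - q_C1/9

β2 →J2  (Se1 (Se) sets effort on bond)
β0 →J1  (J2 needs exactly one f-in)
β1 →J1  (prefer integral on C1)
β4 →I1  (I1 outputs flow p/I1)
β3 →J1  (common-f at J1 fixed by 4)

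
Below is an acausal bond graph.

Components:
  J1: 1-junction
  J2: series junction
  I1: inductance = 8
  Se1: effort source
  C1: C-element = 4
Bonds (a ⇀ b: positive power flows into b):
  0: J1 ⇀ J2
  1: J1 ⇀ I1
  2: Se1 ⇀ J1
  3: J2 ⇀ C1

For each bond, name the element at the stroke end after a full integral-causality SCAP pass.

#2 →J1  (Se1 fixes effort; stroke away)
#1 →I1  (I1 outputs flow p/I1)
#0 →J1  (common-f at J1 fixed by 1)
#3 →J2  (J2: bond 0 brought flow, rest push out)

β0 stroke at J1
β1 stroke at I1
β2 stroke at J1
β3 stroke at J2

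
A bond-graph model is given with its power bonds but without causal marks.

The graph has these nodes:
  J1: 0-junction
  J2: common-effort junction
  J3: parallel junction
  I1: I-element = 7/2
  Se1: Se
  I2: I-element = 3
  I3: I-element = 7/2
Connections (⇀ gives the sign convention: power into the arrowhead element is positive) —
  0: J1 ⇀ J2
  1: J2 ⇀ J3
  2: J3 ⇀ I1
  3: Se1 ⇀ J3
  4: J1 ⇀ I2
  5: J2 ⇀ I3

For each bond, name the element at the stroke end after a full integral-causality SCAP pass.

bond 3 stroke→J3  (source Se1 imposes e)
bond 1 stroke→J2  (J3: bond 3 brought effort, rest push out)
bond 2 stroke→I1  (J3 effort already set via bond 3)
bond 0 stroke→J1  (J2: bond 1 brought effort, rest push out)
bond 5 stroke→I3  (0-jn J2 has e-setter on 1)
bond 4 stroke→I2  (0-jn J1 has e-setter on 0)

bond 0 →J1
bond 1 →J2
bond 2 →I1
bond 3 →J3
bond 4 →I2
bond 5 →I3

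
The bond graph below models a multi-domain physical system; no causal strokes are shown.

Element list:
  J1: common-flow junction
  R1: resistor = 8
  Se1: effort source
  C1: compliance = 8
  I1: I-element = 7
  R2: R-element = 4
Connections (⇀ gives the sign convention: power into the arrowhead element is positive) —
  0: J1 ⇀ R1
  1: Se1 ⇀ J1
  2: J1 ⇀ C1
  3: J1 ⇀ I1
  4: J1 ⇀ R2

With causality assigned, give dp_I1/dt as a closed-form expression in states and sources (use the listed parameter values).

dp_I1/dt = E_Se1 - 12*p_I1/7 - q_C1/8

β1 |J1  (Se1 (Se) sets effort on bond)
β2 |J1  (C1 outputs effort q/C1)
β3 |I1  (I1 integral (f out))
β0 |J1  (1-jn J1 has f-setter on 3)
β4 |J1  (J1 flow already set via bond 3)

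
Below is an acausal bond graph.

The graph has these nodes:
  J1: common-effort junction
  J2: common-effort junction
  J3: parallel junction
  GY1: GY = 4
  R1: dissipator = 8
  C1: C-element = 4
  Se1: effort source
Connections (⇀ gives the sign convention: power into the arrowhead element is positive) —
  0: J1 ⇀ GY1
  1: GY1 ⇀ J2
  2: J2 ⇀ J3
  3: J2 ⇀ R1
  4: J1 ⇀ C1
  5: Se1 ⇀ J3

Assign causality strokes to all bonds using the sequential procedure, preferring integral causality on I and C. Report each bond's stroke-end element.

b5 stroke at J3  (Se1: effort source, stroke at far end)
b2 stroke at J2  (J3 effort already set via bond 5)
b1 stroke at GY1  (J2: bond 2 brought effort, rest push out)
b3 stroke at R1  (common-e at J2 fixed by 2)
b0 stroke at GY1  (through GY1, causality inverts; strokes same side of GY1)
b4 stroke at J1  (J1 needs exactly one e-in)

bond 0 stroke→GY1
bond 1 stroke→GY1
bond 2 stroke→J2
bond 3 stroke→R1
bond 4 stroke→J1
bond 5 stroke→J3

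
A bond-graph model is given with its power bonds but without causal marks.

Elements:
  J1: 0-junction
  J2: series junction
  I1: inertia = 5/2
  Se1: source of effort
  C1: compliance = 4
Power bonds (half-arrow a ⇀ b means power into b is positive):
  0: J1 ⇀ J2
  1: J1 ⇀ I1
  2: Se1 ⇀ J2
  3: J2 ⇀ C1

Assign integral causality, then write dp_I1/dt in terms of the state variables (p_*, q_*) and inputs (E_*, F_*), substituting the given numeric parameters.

dp_I1/dt = -E_Se1 + q_C1/4

b2 →J2  (source Se1 imposes e)
b1 →I1  (I1 integral (f out))
b0 →J1  (J1 needs exactly one e-in)
b3 →J2  (J2 flow already set via bond 0)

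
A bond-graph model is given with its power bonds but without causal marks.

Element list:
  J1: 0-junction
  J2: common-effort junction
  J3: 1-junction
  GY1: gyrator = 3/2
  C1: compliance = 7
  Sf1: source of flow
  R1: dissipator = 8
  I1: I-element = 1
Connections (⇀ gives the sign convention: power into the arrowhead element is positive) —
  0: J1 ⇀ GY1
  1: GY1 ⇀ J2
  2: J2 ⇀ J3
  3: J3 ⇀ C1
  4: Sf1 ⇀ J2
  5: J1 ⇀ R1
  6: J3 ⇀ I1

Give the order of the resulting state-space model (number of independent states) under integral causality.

2  (C1, I1 all integral)

β4 →Sf1  (Sf1 (Sf) sets flow on bond)
β3 →J3  (C1 outputs effort q/C1)
β6 →I1  (I1 integral (f out))
β2 →J3  (J3: bond 6 brought flow, rest push out)
β1 →J2  (closing 0-jn rule on J2)
β0 →J1  (GY1 both-in/both-out from 1)
β5 →R1  (0-jn J1 has e-setter on 0)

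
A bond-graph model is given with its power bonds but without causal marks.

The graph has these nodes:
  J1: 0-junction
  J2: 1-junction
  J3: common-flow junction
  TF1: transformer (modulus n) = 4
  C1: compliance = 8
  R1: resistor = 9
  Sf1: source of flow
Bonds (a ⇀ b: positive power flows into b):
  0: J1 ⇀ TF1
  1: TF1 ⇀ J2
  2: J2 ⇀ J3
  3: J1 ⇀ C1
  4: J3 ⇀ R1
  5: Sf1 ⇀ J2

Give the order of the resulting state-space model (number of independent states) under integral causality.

1  (C1 all integral)

b5 →Sf1  (Sf1 (Sf) sets flow on bond)
b1 →J2  (common-f at J2 fixed by 5)
b2 →J2  (J2 flow already set via bond 5)
b4 →J3  (J3: bond 2 brought flow, rest push out)
b0 →TF1  (TF1: transformer flips bond 1)
b3 →J1  (J1: last free bond brings effort in)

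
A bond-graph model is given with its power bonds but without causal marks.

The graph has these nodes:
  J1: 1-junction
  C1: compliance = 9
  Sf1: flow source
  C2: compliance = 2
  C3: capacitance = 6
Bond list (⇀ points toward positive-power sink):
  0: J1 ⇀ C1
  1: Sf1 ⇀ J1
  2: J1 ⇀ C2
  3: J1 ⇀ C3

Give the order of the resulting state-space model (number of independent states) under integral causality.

β1 stroke→Sf1  (Sf1 fixes flow; stroke at Sf1)
β0 stroke→J1  (J1: bond 1 brought flow, rest push out)
β2 stroke→J1  (common-f at J1 fixed by 1)
β3 stroke→J1  (J1 flow already set via bond 1)

3  (C1, C2, C3 all integral)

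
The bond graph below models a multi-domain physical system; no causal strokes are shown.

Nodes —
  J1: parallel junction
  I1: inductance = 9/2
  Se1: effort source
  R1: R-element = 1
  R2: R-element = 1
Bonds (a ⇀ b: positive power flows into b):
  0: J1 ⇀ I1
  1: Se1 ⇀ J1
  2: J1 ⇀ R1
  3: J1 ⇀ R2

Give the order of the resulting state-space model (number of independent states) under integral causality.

#1 stroke→J1  (Se1 (Se) sets effort on bond)
#0 stroke→I1  (J1 effort already set via bond 1)
#2 stroke→R1  (J1 effort already set via bond 1)
#3 stroke→R2  (0-jn J1 has e-setter on 1)

1  (I1 all integral)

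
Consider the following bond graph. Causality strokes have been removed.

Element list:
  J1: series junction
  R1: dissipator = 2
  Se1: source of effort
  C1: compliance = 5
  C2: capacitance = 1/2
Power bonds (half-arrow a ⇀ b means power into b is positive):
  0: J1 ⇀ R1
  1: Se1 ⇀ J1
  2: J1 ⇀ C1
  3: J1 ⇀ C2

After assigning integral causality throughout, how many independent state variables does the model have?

b1 |J1  (source Se1 imposes e)
b2 |J1  (C1: C, integral causality)
b3 |J1  (prefer integral on C2)
b0 |R1  (J1 needs exactly one f-in)

2  (C1, C2 all integral)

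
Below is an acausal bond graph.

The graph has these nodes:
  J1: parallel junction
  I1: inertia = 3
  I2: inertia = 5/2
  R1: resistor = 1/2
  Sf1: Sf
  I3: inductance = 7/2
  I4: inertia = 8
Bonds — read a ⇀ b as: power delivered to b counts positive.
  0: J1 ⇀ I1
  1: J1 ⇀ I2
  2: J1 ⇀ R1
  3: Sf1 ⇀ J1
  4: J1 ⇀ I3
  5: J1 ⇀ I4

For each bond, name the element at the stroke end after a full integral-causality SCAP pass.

b0 →I1
b1 →I2
b2 →J1
b3 →Sf1
b4 →I3
b5 →I4

#3 →Sf1  (Sf1 fixes flow; stroke at Sf1)
#0 →I1  (prefer integral on I1)
#1 →I2  (I2: I, integral causality)
#4 →I3  (I3: I, integral causality)
#5 →I4  (prefer integral on I4)
#2 →J1  (only one effort-in slot at J1)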